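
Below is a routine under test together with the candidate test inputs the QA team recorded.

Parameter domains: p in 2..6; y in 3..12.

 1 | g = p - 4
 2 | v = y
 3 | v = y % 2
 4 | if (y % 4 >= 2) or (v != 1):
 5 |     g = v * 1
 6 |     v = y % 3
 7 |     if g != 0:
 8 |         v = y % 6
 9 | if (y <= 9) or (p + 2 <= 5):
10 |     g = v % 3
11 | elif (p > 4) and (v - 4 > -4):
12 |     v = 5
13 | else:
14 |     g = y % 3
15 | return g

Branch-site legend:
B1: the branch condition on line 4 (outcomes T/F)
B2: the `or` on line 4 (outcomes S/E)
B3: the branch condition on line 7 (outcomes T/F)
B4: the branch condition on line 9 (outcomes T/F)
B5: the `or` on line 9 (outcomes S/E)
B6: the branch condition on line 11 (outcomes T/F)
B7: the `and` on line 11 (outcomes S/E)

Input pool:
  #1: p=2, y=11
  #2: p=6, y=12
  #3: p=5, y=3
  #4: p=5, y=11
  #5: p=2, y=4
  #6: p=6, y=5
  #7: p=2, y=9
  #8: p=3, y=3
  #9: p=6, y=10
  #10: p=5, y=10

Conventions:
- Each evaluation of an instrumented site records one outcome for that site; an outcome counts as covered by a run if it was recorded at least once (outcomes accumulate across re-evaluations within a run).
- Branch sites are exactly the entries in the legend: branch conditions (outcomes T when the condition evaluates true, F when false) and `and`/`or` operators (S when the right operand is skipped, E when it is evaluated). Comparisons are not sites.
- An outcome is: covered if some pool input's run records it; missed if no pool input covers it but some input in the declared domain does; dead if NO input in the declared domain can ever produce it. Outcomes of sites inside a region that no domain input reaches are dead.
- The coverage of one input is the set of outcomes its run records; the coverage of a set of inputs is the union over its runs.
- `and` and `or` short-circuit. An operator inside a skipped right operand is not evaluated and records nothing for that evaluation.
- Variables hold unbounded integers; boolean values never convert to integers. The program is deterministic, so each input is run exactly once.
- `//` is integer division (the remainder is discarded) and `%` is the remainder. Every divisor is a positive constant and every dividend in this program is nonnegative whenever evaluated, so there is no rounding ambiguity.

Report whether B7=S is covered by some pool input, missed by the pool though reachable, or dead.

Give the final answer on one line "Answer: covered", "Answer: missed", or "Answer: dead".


no pool input records B7=S
but domain input (p=4, y=10) does record it -> reachable, so missed
Answer: missed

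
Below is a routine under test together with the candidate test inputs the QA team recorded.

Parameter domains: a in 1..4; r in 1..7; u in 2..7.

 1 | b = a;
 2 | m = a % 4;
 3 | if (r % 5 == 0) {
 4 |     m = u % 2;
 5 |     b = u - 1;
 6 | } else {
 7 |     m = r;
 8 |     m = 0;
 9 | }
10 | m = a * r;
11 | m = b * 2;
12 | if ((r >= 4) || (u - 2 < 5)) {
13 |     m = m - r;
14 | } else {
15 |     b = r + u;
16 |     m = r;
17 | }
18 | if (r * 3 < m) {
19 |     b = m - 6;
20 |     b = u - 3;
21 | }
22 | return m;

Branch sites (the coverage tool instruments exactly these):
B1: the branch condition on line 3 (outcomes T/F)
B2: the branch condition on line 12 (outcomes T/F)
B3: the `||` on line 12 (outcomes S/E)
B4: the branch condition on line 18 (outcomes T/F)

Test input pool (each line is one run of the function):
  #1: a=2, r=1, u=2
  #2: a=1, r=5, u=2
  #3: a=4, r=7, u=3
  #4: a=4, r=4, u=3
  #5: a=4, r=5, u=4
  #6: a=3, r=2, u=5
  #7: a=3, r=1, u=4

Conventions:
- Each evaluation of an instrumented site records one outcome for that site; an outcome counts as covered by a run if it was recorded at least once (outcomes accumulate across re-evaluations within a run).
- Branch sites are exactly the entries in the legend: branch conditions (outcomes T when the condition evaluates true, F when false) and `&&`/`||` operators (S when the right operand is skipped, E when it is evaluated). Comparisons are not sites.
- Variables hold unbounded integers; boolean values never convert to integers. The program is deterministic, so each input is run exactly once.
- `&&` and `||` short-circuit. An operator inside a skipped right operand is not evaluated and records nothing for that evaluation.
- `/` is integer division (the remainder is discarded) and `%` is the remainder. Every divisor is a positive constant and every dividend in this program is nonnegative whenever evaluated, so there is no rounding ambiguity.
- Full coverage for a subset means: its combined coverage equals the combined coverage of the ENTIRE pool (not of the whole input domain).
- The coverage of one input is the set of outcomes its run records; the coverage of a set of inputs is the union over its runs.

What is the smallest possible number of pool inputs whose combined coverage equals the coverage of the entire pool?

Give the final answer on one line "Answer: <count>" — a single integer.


input #1 (a=2, r=1, u=2): events B1->F, B3->E, B2->T, B4->F; covers B1=F, B2=T, B3=E, B4=F
input #2 (a=1, r=5, u=2): events B1->T, B3->S, B2->T, B4->F; covers B1=T, B2=T, B3=S, B4=F
input #3 (a=4, r=7, u=3): events B1->F, B3->S, B2->T, B4->F; covers B1=F, B2=T, B3=S, B4=F
input #4 (a=4, r=4, u=3): events B1->F, B3->S, B2->T, B4->F; covers B1=F, B2=T, B3=S, B4=F
input #5 (a=4, r=5, u=4): events B1->T, B3->S, B2->T, B4->F; covers B1=T, B2=T, B3=S, B4=F
input #6 (a=3, r=2, u=5): events B1->F, B3->E, B2->T, B4->F; covers B1=F, B2=T, B3=E, B4=F
input #7 (a=3, r=1, u=4): events B1->F, B3->E, B2->T, B4->T; covers B1=F, B2=T, B3=E, B4=T
together the pool reaches 7 outcomes: B1=T, B1=F, B2=T, B3=S, B3=E, B4=T, B4=F
checked all size-1 subsets: none covers 7 outcomes (max 4/7)
inputs {2, 7} (size 2) cover everything; no size-2 subset with a lexicographically smaller index list covers all 7
Answer: 2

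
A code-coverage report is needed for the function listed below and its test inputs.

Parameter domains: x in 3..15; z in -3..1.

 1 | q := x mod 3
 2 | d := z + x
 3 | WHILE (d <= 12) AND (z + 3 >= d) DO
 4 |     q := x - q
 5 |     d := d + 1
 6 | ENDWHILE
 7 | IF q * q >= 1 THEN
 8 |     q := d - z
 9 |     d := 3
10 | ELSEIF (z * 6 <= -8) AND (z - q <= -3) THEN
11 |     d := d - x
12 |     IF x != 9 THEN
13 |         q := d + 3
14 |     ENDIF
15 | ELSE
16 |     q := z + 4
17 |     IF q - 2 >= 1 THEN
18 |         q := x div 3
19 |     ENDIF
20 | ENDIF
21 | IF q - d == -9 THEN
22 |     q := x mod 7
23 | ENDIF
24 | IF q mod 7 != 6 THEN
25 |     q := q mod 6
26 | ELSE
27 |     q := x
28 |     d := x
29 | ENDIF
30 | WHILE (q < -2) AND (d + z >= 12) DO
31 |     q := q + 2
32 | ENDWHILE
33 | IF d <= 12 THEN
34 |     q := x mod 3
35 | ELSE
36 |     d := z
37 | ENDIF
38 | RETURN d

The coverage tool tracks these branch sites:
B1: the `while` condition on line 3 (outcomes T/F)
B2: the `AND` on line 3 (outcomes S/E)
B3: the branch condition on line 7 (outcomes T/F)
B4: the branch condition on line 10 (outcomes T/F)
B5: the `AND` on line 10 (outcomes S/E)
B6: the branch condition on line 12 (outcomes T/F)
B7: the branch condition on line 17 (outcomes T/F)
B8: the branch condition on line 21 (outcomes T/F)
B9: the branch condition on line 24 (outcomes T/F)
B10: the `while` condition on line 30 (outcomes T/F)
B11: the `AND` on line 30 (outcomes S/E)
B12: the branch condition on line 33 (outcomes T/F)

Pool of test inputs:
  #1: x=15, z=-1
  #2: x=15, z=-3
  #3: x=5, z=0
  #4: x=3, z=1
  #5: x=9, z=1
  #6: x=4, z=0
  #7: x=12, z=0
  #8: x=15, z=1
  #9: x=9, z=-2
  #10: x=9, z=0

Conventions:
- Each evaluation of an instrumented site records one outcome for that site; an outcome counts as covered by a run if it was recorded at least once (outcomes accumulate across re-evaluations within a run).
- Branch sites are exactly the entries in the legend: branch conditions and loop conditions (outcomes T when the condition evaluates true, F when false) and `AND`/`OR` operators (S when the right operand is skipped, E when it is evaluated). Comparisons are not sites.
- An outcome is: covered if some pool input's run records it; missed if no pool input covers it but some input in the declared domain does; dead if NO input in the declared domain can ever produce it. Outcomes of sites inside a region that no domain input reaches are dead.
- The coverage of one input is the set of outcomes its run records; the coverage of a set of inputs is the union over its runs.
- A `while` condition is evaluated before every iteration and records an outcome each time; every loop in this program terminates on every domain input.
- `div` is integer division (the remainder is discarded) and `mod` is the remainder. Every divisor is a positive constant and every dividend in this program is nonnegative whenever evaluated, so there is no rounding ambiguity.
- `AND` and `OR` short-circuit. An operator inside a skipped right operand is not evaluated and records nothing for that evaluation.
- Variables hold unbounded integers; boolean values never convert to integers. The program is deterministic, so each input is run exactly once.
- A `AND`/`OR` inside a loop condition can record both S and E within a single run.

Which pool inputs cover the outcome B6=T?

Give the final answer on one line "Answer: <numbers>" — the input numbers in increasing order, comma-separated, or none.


input #1 (x=15, z=-1): never hits B6=T
input #2 (x=15, z=-3): hits B6=T
input #3 (x=5, z=0): never hits B6=T
input #4 (x=3, z=1): never hits B6=T
input #5 (x=9, z=1): never hits B6=T
input #6 (x=4, z=0): never hits B6=T
input #7 (x=12, z=0): never hits B6=T
input #8 (x=15, z=1): never hits B6=T
input #9 (x=9, z=-2): never hits B6=T
input #10 (x=9, z=0): never hits B6=T
Answer: 2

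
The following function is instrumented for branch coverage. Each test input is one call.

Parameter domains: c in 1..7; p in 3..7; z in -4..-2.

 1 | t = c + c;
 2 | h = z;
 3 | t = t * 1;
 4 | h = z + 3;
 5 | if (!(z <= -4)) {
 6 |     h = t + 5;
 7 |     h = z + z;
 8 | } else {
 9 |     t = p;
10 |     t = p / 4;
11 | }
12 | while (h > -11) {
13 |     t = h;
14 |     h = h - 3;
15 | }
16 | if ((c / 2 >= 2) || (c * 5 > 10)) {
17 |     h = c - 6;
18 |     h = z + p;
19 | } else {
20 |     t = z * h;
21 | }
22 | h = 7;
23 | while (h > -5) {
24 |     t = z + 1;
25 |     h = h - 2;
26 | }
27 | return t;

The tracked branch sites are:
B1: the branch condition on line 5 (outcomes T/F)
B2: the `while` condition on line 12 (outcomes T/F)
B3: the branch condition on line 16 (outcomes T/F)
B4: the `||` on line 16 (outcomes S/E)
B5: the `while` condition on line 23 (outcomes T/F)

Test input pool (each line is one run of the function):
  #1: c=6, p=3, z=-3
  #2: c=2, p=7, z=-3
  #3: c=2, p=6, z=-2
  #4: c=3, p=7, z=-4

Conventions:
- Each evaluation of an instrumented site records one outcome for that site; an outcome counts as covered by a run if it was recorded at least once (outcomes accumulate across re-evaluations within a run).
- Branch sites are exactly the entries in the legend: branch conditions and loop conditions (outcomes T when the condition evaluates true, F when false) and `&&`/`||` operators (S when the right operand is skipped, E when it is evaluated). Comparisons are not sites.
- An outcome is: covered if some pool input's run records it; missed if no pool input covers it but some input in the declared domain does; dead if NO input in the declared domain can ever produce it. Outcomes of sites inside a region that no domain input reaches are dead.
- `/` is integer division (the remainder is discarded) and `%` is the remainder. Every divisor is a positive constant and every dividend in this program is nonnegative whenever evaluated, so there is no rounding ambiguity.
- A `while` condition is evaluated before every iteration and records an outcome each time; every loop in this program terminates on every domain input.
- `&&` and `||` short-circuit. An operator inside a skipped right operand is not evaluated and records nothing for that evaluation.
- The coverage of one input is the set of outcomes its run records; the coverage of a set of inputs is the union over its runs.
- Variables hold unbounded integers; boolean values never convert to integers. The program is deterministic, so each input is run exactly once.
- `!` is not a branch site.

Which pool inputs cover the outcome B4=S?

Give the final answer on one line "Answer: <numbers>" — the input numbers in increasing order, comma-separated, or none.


input #1 (c=6, p=3, z=-3): records B4=S
input #2 (c=2, p=7, z=-3): does not record B4=S
input #3 (c=2, p=6, z=-2): does not record B4=S
input #4 (c=3, p=7, z=-4): does not record B4=S
Answer: 1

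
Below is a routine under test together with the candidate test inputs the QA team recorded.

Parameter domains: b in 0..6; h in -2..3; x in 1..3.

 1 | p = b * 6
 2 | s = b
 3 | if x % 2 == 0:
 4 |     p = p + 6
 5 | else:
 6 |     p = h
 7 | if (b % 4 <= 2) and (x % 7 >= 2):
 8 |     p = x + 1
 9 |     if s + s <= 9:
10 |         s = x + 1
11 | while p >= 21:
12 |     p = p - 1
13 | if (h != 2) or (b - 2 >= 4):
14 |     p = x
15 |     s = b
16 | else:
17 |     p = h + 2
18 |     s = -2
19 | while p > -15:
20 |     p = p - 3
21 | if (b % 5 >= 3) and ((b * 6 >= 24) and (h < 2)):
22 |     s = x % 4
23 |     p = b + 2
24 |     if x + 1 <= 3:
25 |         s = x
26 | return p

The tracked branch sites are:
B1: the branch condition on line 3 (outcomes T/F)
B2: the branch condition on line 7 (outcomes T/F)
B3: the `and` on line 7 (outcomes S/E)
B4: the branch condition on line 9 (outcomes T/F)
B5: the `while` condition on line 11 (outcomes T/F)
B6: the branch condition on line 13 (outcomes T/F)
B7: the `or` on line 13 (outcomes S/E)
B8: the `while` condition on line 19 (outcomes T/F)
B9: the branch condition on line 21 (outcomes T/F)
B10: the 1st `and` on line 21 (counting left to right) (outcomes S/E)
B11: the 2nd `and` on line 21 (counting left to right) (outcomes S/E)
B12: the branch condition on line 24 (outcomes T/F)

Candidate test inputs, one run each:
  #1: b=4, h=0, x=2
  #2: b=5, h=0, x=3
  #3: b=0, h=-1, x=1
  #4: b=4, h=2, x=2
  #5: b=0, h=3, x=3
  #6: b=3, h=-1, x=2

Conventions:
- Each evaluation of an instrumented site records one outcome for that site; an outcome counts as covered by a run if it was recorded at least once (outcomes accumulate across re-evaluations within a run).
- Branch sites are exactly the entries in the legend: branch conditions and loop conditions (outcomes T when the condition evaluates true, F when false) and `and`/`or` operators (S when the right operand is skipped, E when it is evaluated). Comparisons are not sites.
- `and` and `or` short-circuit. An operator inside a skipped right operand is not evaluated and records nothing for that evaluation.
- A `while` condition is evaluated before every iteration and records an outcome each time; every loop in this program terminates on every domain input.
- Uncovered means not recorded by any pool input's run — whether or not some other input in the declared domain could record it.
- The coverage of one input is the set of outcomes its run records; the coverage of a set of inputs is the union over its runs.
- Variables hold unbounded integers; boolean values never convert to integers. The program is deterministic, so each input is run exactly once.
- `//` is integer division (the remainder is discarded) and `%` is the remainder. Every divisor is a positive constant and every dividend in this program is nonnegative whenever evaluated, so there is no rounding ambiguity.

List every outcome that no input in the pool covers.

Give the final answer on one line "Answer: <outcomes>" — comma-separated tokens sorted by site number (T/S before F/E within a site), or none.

test 1 (b=4, h=0, x=2) hits B1=T, B2=T, B3=E, B4=T, B5=F, B6=T, B7=S, B8=T, B8=F, B9=T, B10=E, B11=E, B12=T
test 2 (b=5, h=0, x=3) hits B1=F, B2=T, B3=E, B4=F, B5=F, B6=T, B7=S, B8=T, B8=F, B9=F, B10=S
test 3 (b=0, h=-1, x=1) hits B1=F, B2=F, B3=E, B5=F, B6=T, B7=S, B8=T, B8=F, B9=F, B10=S
test 4 (b=4, h=2, x=2) hits B1=T, B2=T, B3=E, B4=T, B5=F, B6=F, B7=E, B8=T, B8=F, B9=F, B10=E, B11=E
test 5 (b=0, h=3, x=3) hits B1=F, B2=T, B3=E, B4=T, B5=F, B6=T, B7=S, B8=T, B8=F, B9=F, B10=S
test 6 (b=3, h=-1, x=2) hits B1=T, B2=F, B3=S, B5=T, B5=F, B6=T, B7=S, B8=T, B8=F, B9=F, B10=E, B11=S
union over the pool: B1=T, B1=F, B2=T, B2=F, B3=S, B3=E, B4=T, B4=F, B5=T, B5=F, B6=T, B6=F, B7=S, B7=E, B8=T, B8=F, B9=T, B9=F, B10=S, B10=E, B11=S, B11=E, B12=T
uncovered (1 of 24): B12=F

Answer: B12=F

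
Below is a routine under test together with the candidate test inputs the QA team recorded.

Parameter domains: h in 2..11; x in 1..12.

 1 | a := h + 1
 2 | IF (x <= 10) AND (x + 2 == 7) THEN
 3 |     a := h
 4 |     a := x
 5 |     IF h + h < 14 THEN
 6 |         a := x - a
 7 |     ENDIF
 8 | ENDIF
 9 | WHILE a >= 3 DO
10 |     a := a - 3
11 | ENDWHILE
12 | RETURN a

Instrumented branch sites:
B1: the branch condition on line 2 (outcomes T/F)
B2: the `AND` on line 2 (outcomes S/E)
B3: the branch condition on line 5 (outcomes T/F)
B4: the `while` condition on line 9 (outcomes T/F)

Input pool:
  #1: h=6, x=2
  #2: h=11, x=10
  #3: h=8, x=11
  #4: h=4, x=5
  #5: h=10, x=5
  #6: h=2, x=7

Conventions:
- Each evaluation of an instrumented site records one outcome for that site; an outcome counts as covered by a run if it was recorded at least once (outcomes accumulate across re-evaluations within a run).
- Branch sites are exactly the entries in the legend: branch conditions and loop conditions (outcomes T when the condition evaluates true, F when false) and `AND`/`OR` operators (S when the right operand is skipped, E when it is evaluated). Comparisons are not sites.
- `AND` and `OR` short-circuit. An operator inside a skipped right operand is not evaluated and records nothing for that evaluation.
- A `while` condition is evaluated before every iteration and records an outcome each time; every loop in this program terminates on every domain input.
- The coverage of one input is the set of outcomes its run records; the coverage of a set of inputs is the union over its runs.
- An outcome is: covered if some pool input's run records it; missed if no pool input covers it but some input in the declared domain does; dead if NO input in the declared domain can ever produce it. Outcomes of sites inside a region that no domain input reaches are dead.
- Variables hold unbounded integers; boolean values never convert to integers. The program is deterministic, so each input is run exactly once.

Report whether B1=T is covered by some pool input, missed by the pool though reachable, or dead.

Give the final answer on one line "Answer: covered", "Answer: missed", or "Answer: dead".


B1=T is recorded by pool input(s) 4, 5 -> covered
Answer: covered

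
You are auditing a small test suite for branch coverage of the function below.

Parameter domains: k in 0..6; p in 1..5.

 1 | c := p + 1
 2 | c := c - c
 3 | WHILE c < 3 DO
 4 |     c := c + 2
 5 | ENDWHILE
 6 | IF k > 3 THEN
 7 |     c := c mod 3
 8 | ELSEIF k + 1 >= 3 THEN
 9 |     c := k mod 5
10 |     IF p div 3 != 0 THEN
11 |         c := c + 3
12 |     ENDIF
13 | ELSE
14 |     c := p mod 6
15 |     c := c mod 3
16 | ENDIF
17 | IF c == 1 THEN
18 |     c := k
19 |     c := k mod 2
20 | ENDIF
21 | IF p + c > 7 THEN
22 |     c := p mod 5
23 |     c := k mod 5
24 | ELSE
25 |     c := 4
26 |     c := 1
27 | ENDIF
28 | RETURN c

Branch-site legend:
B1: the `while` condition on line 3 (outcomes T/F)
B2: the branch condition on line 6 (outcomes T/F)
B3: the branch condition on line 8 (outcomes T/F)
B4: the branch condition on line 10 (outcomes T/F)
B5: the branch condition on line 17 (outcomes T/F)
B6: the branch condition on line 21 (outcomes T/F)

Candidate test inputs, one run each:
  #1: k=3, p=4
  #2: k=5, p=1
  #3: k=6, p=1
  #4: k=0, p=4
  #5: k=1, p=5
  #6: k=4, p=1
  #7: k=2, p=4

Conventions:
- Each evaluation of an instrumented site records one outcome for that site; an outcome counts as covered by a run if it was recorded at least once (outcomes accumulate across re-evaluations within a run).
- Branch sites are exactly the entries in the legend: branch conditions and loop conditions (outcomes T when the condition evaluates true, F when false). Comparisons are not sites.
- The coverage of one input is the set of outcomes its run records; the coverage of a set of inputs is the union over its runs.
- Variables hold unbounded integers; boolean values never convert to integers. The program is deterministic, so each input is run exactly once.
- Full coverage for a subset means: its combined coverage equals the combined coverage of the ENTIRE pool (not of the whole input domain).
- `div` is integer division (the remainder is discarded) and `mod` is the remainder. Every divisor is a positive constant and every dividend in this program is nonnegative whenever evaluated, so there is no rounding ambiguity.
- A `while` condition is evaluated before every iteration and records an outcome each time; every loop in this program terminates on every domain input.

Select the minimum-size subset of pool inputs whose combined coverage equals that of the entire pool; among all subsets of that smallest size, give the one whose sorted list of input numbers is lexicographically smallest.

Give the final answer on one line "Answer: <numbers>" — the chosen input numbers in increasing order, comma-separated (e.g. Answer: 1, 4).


input #1 (k=3, p=4): events B1->T, B1->T, B1->F, B2->F, B3->T, B4->T, B5->F, B6->T; covers B1=T, B1=F, B2=F, B3=T, B4=T, B5=F, B6=T
input #2 (k=5, p=1): events B1->T, B1->T, B1->F, B2->T, B5->T, B6->F; covers B1=T, B1=F, B2=T, B5=T, B6=F
input #3 (k=6, p=1): events B1->T, B1->T, B1->F, B2->T, B5->T, B6->F; covers B1=T, B1=F, B2=T, B5=T, B6=F
input #4 (k=0, p=4): events B1->T, B1->T, B1->F, B2->F, B3->F, B5->T, B6->F; covers B1=T, B1=F, B2=F, B3=F, B5=T, B6=F
input #5 (k=1, p=5): events B1->T, B1->T, B1->F, B2->F, B3->F, B5->F, B6->F; covers B1=T, B1=F, B2=F, B3=F, B5=F, B6=F
input #6 (k=4, p=1): events B1->T, B1->T, B1->F, B2->T, B5->T, B6->F; covers B1=T, B1=F, B2=T, B5=T, B6=F
input #7 (k=2, p=4): events B1->T, B1->T, B1->F, B2->F, B3->T, B4->T, B5->F, B6->T; covers B1=T, B1=F, B2=F, B3=T, B4=T, B5=F, B6=T
together the pool reaches 11 outcomes: B1=T, B1=F, B2=T, B2=F, B3=T, B3=F, B4=T, B5=T, B5=F, B6=T, B6=F
every size-1 subset falls short of the 11 outcomes (best: 7/11)
every size-2 subset falls short of the 11 outcomes (best: 10/11)
at size 3, {1, 2, 4} reaches all 11 outcomes; every lexicographically earlier size-3 subset fails
Answer: 1, 2, 4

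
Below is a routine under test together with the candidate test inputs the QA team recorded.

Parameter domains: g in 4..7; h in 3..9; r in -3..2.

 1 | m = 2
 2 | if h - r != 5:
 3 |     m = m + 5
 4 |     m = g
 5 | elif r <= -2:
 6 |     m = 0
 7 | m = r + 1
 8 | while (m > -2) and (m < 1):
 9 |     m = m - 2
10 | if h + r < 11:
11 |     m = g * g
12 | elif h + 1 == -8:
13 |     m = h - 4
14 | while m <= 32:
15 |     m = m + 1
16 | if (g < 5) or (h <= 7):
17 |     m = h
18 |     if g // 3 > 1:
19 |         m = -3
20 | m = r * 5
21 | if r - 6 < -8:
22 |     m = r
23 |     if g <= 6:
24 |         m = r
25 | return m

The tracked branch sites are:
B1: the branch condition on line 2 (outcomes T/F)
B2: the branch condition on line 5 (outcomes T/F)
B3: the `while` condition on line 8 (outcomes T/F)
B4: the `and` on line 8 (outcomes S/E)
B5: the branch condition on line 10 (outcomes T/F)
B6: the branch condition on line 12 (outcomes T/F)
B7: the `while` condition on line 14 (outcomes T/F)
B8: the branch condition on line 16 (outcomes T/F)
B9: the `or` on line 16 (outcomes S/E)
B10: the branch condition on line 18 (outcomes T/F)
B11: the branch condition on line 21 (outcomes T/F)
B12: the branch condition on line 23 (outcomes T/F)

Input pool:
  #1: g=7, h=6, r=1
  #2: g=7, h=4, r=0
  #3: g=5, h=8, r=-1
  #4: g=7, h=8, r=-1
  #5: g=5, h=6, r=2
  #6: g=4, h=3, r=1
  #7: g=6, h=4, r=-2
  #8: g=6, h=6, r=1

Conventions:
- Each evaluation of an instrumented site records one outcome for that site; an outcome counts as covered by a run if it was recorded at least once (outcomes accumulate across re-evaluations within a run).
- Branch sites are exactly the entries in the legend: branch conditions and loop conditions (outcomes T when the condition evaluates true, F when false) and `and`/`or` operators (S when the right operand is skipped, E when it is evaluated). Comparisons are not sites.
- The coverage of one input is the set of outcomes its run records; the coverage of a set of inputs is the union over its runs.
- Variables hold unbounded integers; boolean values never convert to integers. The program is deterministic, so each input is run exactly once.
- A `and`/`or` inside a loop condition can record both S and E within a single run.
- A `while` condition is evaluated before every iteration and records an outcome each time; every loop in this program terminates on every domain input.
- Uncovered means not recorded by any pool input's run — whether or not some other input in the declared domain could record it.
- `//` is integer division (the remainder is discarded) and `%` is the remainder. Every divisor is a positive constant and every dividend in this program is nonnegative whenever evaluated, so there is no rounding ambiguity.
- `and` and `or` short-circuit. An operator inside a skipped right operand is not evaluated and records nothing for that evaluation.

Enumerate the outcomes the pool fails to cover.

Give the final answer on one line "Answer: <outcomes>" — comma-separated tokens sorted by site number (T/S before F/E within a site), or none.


input #1, g=7, h=6, r=1: events B1->F, B2->F, B4->E, B3->F, B5->T, B7->F, B9->E, B8->T, B10->T, B11->F; outcomes B1=F, B2=F, B3=F, B4=E, B5=T, B7=F, B8=T, B9=E, B10=T, B11=F
input #2, g=7, h=4, r=0: events B1->T, B4->E, B3->F, B5->T, B7->F, B9->E, B8->T, B10->T, B11->F; outcomes B1=T, B3=F, B4=E, B5=T, B7=F, B8=T, B9=E, B10=T, B11=F
input #3, g=5, h=8, r=-1: events B1->T, B4->E, B3->T, B4->S, B3->F, B5->T, B7->T, B7->T, B7->T, B7->T, B7->T, B7->T, B7->T, B7->T, ...; outcomes B1=T, B3=T, B3=F, B4=S, B4=E, B5=T, B7=T, B7=F, B8=F, B9=E, B11=F
input #4, g=7, h=8, r=-1: events B1->T, B4->E, B3->T, B4->S, B3->F, B5->T, B7->F, B9->E, B8->F, B11->F; outcomes B1=T, B3=T, B3=F, B4=S, B4=E, B5=T, B7=F, B8=F, B9=E, B11=F
input #5, g=5, h=6, r=2: events B1->T, B4->E, B3->F, B5->T, B7->T, B7->T, B7->T, B7->T, B7->T, B7->T, B7->T, B7->T, B7->F, B9->E, ...; outcomes B1=T, B3=F, B4=E, B5=T, B7=T, B7=F, B8=T, B9=E, B10=F, B11=F
input #6, g=4, h=3, r=1: events B1->T, B4->E, B3->F, B5->T, B7->T, B7->T, B7->T, B7->T, B7->T, B7->T, B7->T, B7->T, B7->T, B7->T, ...; outcomes B1=T, B3=F, B4=E, B5=T, B7=T, B7=F, B8=T, B9=S, B10=F, B11=F
input #7, g=6, h=4, r=-2: events B1->T, B4->E, B3->T, B4->S, B3->F, B5->T, B7->F, B9->E, B8->T, B10->T, B11->F; outcomes B1=T, B3=T, B3=F, B4=S, B4=E, B5=T, B7=F, B8=T, B9=E, B10=T, B11=F
input #8, g=6, h=6, r=1: events B1->F, B2->F, B4->E, B3->F, B5->T, B7->F, B9->E, B8->T, B10->T, B11->F; outcomes B1=F, B2=F, B3=F, B4=E, B5=T, B7=F, B8=T, B9=E, B10=T, B11=F
union over the pool: B1=T, B1=F, B2=F, B3=T, B3=F, B4=S, B4=E, B5=T, B7=T, B7=F, B8=T, B8=F, B9=S, B9=E, B10=T, B10=F, B11=F
uncovered (7 of 24): B2=T, B5=F, B6=T, B6=F, B11=T, B12=T, B12=F
Answer: B2=T, B5=F, B6=T, B6=F, B11=T, B12=T, B12=F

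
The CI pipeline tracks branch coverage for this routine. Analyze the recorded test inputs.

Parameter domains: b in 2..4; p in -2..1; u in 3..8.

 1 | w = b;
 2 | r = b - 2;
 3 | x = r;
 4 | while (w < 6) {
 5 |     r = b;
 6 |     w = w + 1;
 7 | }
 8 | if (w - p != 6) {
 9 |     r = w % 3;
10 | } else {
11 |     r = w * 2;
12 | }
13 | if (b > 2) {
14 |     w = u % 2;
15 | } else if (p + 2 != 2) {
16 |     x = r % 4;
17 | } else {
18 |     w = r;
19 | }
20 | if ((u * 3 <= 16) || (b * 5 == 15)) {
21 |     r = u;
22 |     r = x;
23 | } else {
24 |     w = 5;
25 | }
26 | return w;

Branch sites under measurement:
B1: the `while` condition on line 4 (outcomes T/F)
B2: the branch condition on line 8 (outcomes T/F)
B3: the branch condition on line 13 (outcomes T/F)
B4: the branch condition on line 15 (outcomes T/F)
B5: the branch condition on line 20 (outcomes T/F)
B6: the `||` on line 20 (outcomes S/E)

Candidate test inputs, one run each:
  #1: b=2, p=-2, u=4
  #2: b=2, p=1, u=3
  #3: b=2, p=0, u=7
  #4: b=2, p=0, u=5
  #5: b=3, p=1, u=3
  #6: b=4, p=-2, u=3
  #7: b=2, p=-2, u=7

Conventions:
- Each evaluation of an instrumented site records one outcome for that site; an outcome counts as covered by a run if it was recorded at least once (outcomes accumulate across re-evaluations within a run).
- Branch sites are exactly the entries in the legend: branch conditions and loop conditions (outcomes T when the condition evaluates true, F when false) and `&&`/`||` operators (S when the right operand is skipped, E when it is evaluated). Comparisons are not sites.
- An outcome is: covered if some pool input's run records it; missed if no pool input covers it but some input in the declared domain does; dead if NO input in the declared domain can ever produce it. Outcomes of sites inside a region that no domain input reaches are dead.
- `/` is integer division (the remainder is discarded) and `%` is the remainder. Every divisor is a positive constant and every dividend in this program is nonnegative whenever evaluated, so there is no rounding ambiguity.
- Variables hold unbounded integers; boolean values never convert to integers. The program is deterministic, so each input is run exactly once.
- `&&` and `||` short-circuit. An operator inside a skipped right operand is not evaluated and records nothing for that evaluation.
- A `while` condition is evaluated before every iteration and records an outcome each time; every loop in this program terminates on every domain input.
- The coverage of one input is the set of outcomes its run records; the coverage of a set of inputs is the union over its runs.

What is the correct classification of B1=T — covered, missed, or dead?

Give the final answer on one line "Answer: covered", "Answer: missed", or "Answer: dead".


B1=T is recorded by pool input(s) 1, 2, 3, 4, 5, 6, 7 -> covered
Answer: covered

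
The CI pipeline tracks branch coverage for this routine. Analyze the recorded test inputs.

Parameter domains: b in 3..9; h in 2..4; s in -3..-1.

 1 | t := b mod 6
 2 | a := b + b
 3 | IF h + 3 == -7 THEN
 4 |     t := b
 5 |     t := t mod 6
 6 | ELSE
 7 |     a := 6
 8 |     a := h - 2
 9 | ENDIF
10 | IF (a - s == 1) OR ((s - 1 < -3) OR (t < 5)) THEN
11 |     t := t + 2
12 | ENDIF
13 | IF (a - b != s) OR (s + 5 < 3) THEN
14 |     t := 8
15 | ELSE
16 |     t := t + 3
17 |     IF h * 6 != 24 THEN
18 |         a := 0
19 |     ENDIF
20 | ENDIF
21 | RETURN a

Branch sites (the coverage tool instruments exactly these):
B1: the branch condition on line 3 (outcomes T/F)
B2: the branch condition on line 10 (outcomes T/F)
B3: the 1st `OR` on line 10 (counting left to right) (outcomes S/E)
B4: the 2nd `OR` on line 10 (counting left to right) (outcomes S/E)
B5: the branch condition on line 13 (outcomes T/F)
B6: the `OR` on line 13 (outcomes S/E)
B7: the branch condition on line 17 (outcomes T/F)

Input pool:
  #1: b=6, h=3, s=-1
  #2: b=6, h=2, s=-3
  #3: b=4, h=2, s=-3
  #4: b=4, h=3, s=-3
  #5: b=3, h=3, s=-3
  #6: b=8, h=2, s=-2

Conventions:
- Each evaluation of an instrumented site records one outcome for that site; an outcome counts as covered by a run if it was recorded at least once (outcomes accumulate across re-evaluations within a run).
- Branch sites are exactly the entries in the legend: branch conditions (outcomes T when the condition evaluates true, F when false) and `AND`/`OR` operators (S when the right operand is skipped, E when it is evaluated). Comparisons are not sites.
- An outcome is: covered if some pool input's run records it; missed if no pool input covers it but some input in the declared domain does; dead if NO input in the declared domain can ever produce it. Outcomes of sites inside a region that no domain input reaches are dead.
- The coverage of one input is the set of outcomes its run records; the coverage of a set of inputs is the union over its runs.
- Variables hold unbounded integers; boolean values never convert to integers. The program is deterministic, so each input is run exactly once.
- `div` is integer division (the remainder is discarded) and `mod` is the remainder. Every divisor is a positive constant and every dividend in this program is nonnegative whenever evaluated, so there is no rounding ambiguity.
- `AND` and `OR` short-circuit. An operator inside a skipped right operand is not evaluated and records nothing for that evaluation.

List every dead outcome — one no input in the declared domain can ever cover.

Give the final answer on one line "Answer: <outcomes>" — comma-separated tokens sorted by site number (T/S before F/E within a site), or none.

checking every outcome against all 63 domain inputs:
  B1=T: unreachable across the whole domain -> dead
  reachable outcomes have witnesses, e.g. B1=F (e.g. b=3, h=2, s=-3), B2=T (e.g. b=3, h=2, s=-3), B2=F (e.g. b=5, h=2, s=-2), B3=S (e.g. b=3, h=2, s=-1)

Answer: B1=T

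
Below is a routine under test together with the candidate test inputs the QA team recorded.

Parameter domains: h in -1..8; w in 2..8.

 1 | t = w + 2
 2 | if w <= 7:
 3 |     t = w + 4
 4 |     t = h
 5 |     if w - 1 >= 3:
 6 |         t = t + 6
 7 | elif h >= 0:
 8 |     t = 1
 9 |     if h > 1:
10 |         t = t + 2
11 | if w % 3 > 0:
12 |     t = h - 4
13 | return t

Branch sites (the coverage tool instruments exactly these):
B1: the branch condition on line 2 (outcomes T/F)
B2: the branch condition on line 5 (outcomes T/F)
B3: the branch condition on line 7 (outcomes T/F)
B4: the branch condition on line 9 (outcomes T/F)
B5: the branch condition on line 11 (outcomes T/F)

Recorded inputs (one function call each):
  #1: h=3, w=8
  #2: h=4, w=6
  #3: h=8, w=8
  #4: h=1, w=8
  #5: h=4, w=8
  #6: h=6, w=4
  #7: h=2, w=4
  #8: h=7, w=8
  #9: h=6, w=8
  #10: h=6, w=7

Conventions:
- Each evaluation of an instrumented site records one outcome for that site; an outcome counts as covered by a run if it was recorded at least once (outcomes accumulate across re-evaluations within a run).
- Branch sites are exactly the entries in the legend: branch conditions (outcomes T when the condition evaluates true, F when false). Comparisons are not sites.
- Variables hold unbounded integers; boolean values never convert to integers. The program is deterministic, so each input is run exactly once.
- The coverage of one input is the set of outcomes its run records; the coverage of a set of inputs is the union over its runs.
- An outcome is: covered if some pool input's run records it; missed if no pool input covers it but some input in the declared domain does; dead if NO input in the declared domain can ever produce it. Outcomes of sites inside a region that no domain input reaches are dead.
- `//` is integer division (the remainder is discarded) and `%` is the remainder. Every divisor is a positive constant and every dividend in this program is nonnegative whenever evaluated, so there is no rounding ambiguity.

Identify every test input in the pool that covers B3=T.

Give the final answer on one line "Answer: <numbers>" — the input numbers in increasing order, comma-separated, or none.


input #1 (h=3, w=8): produces B3=T
input #2 (h=4, w=6): does not produce B3=T
input #3 (h=8, w=8): produces B3=T
input #4 (h=1, w=8): produces B3=T
input #5 (h=4, w=8): produces B3=T
input #6 (h=6, w=4): does not produce B3=T
input #7 (h=2, w=4): does not produce B3=T
input #8 (h=7, w=8): produces B3=T
input #9 (h=6, w=8): produces B3=T
input #10 (h=6, w=7): does not produce B3=T
Answer: 1, 3, 4, 5, 8, 9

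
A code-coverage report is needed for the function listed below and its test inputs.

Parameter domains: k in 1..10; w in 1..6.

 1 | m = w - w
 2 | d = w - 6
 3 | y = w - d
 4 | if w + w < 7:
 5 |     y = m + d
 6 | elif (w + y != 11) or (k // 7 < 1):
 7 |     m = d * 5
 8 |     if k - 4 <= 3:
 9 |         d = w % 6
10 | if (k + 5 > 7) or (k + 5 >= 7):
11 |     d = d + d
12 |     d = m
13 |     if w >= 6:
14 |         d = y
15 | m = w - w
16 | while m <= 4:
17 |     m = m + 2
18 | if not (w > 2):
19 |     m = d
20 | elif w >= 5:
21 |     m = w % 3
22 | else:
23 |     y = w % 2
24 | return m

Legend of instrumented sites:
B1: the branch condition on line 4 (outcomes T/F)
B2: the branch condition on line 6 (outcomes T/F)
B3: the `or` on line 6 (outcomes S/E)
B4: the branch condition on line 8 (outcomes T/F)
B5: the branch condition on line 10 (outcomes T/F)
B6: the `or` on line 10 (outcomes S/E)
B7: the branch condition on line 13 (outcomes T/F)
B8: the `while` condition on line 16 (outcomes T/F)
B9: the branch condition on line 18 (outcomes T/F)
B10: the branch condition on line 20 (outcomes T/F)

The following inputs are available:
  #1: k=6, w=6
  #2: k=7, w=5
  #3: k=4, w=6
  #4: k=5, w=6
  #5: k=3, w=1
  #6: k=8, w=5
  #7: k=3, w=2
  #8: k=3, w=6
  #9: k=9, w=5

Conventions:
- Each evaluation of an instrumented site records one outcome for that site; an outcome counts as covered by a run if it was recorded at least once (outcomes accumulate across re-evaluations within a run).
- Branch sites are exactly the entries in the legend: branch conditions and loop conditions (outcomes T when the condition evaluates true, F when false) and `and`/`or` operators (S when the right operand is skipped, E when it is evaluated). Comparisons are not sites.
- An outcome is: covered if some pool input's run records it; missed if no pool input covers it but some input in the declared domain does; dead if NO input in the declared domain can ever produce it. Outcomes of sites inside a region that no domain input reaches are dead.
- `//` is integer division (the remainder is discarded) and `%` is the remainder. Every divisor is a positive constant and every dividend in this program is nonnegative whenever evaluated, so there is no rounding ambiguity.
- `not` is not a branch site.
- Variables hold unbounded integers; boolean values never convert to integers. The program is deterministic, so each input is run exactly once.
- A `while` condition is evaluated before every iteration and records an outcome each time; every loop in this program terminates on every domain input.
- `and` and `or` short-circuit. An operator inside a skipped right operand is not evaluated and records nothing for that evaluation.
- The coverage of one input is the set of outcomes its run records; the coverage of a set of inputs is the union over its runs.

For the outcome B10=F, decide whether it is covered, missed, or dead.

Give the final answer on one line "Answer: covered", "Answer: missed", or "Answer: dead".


no pool input records B10=F
but domain input (k=1, w=3) does record it -> reachable, so missed
Answer: missed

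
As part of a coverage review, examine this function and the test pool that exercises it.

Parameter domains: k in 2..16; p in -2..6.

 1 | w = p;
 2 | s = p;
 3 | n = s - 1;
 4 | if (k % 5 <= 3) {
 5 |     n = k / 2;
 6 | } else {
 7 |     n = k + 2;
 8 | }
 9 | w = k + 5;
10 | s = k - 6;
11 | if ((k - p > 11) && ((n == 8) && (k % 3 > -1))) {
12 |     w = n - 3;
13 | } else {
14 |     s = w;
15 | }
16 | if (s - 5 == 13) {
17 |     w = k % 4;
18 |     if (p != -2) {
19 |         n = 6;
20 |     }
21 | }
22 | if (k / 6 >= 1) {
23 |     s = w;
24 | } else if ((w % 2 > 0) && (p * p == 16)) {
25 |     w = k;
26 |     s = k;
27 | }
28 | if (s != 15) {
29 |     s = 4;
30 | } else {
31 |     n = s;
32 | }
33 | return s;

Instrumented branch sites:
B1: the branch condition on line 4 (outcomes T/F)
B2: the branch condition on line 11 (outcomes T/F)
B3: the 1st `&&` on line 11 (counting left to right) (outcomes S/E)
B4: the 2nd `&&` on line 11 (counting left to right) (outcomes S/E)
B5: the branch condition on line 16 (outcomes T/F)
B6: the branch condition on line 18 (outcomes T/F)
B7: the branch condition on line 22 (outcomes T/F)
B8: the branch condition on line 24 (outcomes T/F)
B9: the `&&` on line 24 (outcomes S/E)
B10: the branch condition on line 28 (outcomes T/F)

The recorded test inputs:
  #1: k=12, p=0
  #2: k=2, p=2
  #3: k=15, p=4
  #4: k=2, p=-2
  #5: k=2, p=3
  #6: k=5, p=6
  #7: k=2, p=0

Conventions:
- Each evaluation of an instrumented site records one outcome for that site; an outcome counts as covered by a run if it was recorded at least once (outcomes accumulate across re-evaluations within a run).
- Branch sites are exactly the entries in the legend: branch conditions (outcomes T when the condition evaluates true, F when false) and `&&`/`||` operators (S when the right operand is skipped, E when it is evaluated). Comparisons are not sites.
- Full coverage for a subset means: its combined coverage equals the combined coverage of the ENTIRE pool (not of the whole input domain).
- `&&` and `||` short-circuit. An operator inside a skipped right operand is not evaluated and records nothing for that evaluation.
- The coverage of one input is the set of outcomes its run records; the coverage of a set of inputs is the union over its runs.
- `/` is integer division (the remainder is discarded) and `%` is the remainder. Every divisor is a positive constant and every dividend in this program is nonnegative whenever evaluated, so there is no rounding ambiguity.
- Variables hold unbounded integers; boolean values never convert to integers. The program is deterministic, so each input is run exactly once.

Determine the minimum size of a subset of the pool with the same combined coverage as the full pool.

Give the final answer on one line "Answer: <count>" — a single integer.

#1 (k=12, p=0) -> covered: B1=T, B2=F, B3=E, B4=S, B5=F, B7=T, B10=T
#2 (k=2, p=2) -> covered: B1=T, B2=F, B3=S, B5=F, B7=F, B8=F, B9=E, B10=T
#3 (k=15, p=4) -> covered: B1=T, B2=F, B3=S, B5=F, B7=T, B10=T
#4 (k=2, p=-2) -> covered: B1=T, B2=F, B3=S, B5=F, B7=F, B8=F, B9=E, B10=T
#5 (k=2, p=3) -> covered: B1=T, B2=F, B3=S, B5=F, B7=F, B8=F, B9=E, B10=T
#6 (k=5, p=6) -> covered: B1=T, B2=F, B3=S, B5=F, B7=F, B8=F, B9=S, B10=T
#7 (k=2, p=0) -> covered: B1=T, B2=F, B3=S, B5=F, B7=F, B8=F, B9=E, B10=T
together the pool reaches 12 outcomes: B1=T, B2=F, B3=S, B3=E, B4=S, B5=F, B7=T, B7=F, B8=F, B9=S, B9=E, B10=T
size 1 is not enough: best union over all size-1 subsets is 8/12
size 2 is not enough: best union over all size-2 subsets is 11/12
at size 3, {1, 2, 6} reaches all 12 outcomes; every lexicographically earlier size-3 subset fails

Answer: 3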